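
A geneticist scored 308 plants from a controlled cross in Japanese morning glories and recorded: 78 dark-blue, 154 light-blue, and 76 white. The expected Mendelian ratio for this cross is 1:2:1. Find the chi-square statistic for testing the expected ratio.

0.026

The 1:2:1 ratio has 4 parts, so with N = 308 the expected counts are:
  dark-blue: 308 × 1/4 = 77
  light-blue: 308 × 2/4 = 154
  white: 308 × 1/4 = 77
χ² = Σ (O − E)² / E
  dark-blue: (78 − 77)² / 77 = 0.0130
  light-blue: (154 − 154)² / 154 = 0.0000
  white: (76 − 77)² / 77 = 0.0130
χ² = 0.0130 + 0.0000 + 0.0130 = 0.026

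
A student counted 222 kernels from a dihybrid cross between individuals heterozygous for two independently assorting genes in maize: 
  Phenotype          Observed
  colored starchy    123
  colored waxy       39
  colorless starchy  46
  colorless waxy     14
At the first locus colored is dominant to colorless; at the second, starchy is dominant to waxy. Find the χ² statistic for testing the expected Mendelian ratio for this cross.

0.655

A dihybrid F₂ with independent assortment and complete dominance at both loci gives a 9:3:3:1 phenotypic ratio.
Expected counts for N = 222 under a 9:3:3:1 ratio (total parts = 16):
  colored starchy: 222 × 9/16 = 124.875
  colored waxy: 222 × 3/16 = 41.625
  colorless starchy: 222 × 3/16 = 41.625
  colorless waxy: 222 × 1/16 = 13.875
χ² = Σ (O − E)² / E
  colored starchy: (123 − 124.875)² / 124.875 = 0.0282
  colored waxy: (39 − 41.625)² / 41.625 = 0.1655
  colorless starchy: (46 − 41.625)² / 41.625 = 0.4598
  colorless waxy: (14 − 13.875)² / 13.875 = 0.0011
χ² = 0.0282 + 0.1655 + 0.4598 + 0.0011 = 0.6546 ≈ 0.655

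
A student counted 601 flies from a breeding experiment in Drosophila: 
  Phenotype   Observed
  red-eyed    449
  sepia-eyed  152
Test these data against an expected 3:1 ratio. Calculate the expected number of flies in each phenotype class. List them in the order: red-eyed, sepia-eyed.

450.75, 150.25

The 3:1 ratio has 4 parts, so with N = 601 the expected counts are:
  red-eyed: 601 × 3/4 = 450.75
  sepia-eyed: 601 × 1/4 = 150.25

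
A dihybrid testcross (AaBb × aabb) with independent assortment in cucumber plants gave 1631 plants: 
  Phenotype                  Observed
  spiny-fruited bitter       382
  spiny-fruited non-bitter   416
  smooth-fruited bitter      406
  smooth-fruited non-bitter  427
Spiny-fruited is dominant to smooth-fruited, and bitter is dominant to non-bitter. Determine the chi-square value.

A dihybrid testcross with independent assortment gives a 1:1:1:1 ratio.
Total ratio parts = 4. Expected numbers out of 1631:
  spiny-fruited bitter: 1631 × 1/4 = 407.75
  spiny-fruited non-bitter: 1631 × 1/4 = 407.75
  smooth-fruited bitter: 1631 × 1/4 = 407.75
  smooth-fruited non-bitter: 1631 × 1/4 = 407.75
χ² = Σ (O − E)² / E
  spiny-fruited bitter: (382 − 407.75)² / 407.75 = 1.6261
  spiny-fruited non-bitter: (416 − 407.75)² / 407.75 = 0.1669
  smooth-fruited bitter: (406 − 407.75)² / 407.75 = 0.0075
  smooth-fruited non-bitter: (427 − 407.75)² / 407.75 = 0.9088
χ² = 1.6261 + 0.1669 + 0.0075 + 0.9088 = 2.7093 ≈ 2.709

2.709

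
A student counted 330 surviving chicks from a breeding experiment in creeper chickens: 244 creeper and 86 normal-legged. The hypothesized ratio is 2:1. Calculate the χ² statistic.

7.855

The 2:1 ratio has 3 parts, so with N = 330 the expected counts are:
  creeper: 330 × 2/3 = 220
  normal-legged: 330 × 1/3 = 110
χ² = Σ (O − E)² / E
  creeper: (244 − 220)² / 220 = 2.6182
  normal-legged: (86 − 110)² / 110 = 5.2364
χ² = 2.6182 + 5.2364 = 7.8546 ≈ 7.855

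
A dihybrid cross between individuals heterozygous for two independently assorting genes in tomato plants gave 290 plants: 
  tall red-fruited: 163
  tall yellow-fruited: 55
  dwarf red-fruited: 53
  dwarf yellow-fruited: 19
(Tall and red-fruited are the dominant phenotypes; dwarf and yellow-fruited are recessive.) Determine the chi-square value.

0.084

A dihybrid F₂ with independent assortment and complete dominance at both loci gives a 9:3:3:1 phenotypic ratio.
The 9:3:3:1 ratio has 16 parts, so with N = 290 the expected counts are:
  tall red-fruited: 290 × 9/16 = 163.125
  tall yellow-fruited: 290 × 3/16 = 54.375
  dwarf red-fruited: 290 × 3/16 = 54.375
  dwarf yellow-fruited: 290 × 1/16 = 18.125
χ² = Σ (O − E)² / E
  tall red-fruited: (163 − 163.125)² / 163.125 = 0.0001
  tall yellow-fruited: (55 − 54.375)² / 54.375 = 0.0072
  dwarf red-fruited: (53 − 54.375)² / 54.375 = 0.0348
  dwarf yellow-fruited: (19 − 18.125)² / 18.125 = 0.0422
χ² = 0.0001 + 0.0072 + 0.0348 + 0.0422 = 0.0843 ≈ 0.084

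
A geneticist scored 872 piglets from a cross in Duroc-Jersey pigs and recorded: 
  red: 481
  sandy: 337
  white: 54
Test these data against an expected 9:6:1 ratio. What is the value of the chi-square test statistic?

The 9:6:1 ratio has 16 parts, so with N = 872 the expected counts are:
  red: 872 × 9/16 = 490.5
  sandy: 872 × 6/16 = 327
  white: 872 × 1/16 = 54.5
χ² = Σ (O − E)² / E
  red: (481 − 490.5)² / 490.5 = 0.1840
  sandy: (337 − 327)² / 327 = 0.3058
  white: (54 − 54.5)² / 54.5 = 0.0046
χ² = 0.1840 + 0.3058 + 0.0046 = 0.4944 ≈ 0.494

0.494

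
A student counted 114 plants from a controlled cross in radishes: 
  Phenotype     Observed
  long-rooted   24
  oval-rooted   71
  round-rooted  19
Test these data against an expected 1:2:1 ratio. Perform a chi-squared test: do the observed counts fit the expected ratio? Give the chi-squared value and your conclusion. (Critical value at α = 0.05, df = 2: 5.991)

Expected counts for N = 114 under a 1:2:1 ratio (total parts = 4):
  long-rooted: 114 × 1/4 = 28.5
  oval-rooted: 114 × 2/4 = 57
  round-rooted: 114 × 1/4 = 28.5
χ² = Σ (O − E)² / E
  long-rooted: (24 − 28.5)² / 28.5 = 0.7105
  oval-rooted: (71 − 57)² / 57 = 3.4386
  round-rooted: (19 − 28.5)² / 28.5 = 3.1667
χ² = 0.7105 + 3.4386 + 3.1667 = 7.3158 ≈ 7.316
Degrees of freedom = 3 − 1 = 2; critical value at α = 0.05 is 5.991.
Since 7.316 > 5.991, we reject the null hypothesis — the data do not fit the 1:2:1 ratio.

7.316; not consistent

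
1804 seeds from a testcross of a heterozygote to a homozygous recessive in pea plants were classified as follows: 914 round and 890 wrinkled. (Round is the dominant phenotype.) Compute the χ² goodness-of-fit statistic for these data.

A testcross of a heterozygote (Aa × aa) gives a 1:1 phenotypic ratio.
The 1:1 ratio has 2 parts, so with N = 1804 the expected counts are:
  round: 1804 × 1/2 = 902
  wrinkled: 1804 × 1/2 = 902
χ² = Σ (O − E)² / E
  round: (914 − 902)² / 902 = 0.1596
  wrinkled: (890 − 902)² / 902 = 0.1596
χ² = 0.1596 + 0.1596 = 0.3192 ≈ 0.319

0.319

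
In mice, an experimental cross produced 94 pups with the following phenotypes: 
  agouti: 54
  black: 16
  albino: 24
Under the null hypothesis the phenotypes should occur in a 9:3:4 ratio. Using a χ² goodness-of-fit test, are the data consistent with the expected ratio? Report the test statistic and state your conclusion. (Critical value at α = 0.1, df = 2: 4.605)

Total ratio parts = 16. Expected numbers out of 94:
  agouti: 94 × 9/16 = 52.875
  black: 94 × 3/16 = 17.625
  albino: 94 × 4/16 = 23.5
χ² = Σ (O − E)² / E
  agouti: (54 − 52.875)² / 52.875 = 0.0239
  black: (16 − 17.625)² / 17.625 = 0.1498
  albino: (24 − 23.5)² / 23.5 = 0.0106
χ² = 0.0239 + 0.1498 + 0.0106 = 0.1843 ≈ 0.184
Degrees of freedom = 3 − 1 = 2; critical value at α = 0.1 is 4.605.
Since 0.184 < 4.605, we fail to reject the null hypothesis — the data are consistent with the 9:3:4 ratio.

0.184; consistent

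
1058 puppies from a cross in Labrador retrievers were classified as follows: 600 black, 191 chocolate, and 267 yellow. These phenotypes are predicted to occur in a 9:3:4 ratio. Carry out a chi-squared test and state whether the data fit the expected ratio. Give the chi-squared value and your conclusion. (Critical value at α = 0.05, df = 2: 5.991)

0.338; consistent

Total ratio parts = 16. Expected numbers out of 1058:
  black: 1058 × 9/16 = 595.125
  chocolate: 1058 × 3/16 = 198.375
  yellow: 1058 × 4/16 = 264.5
χ² = Σ (O − E)² / E
  black: (600 − 595.125)² / 595.125 = 0.0399
  chocolate: (191 − 198.375)² / 198.375 = 0.2742
  yellow: (267 − 264.5)² / 264.5 = 0.0236
χ² = 0.0399 + 0.2742 + 0.0236 = 0.3377 ≈ 0.338
Degrees of freedom = 3 − 1 = 2; critical value at α = 0.05 is 5.991.
Since 0.338 < 5.991, we fail to reject the null hypothesis — the data are consistent with the 9:3:4 ratio.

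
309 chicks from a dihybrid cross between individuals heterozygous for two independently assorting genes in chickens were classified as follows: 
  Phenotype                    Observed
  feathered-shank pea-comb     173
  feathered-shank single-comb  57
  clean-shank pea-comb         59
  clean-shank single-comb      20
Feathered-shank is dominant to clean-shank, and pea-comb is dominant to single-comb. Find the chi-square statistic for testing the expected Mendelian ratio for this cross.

0.063

A dihybrid F₂ with independent assortment and complete dominance at both loci gives a 9:3:3:1 phenotypic ratio.
Under the 9:3:3:1 hypothesis (Σ ratio = 16, N = 309):
  feathered-shank pea-comb: 309 × 9/16 = 173.8125
  feathered-shank single-comb: 309 × 3/16 = 57.9375
  clean-shank pea-comb: 309 × 3/16 = 57.9375
  clean-shank single-comb: 309 × 1/16 = 19.3125
χ² = Σ (O − E)² / E
  feathered-shank pea-comb: (173 − 173.8125)² / 173.8125 = 0.0038
  feathered-shank single-comb: (57 − 57.9375)² / 57.9375 = 0.0152
  clean-shank pea-comb: (59 − 57.9375)² / 57.9375 = 0.0195
  clean-shank single-comb: (20 − 19.3125)² / 19.3125 = 0.0245
χ² = 0.0038 + 0.0152 + 0.0195 + 0.0245 = 0.063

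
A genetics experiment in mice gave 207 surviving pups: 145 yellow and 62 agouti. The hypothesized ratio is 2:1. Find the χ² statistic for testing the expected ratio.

The 2:1 ratio has 3 parts, so with N = 207 the expected counts are:
  yellow: 207 × 2/3 = 138
  agouti: 207 × 1/3 = 69
χ² = Σ (O − E)² / E
  yellow: (145 − 138)² / 138 = 0.3551
  agouti: (62 − 69)² / 69 = 0.7101
χ² = 0.3551 + 0.7101 = 1.0652 ≈ 1.065

1.065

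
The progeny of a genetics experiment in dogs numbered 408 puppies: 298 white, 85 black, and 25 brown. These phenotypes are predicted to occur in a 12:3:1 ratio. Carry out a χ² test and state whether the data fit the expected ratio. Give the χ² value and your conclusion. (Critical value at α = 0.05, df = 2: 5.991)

1.163; consistent

Under the 12:3:1 hypothesis (Σ ratio = 16, N = 408):
  white: 408 × 12/16 = 306
  black: 408 × 3/16 = 76.5
  brown: 408 × 1/16 = 25.5
χ² = Σ (O − E)² / E
  white: (298 − 306)² / 306 = 0.2092
  black: (85 − 76.5)² / 76.5 = 0.9444
  brown: (25 − 25.5)² / 25.5 = 0.0098
χ² = 0.2092 + 0.9444 + 0.0098 = 1.1634 ≈ 1.163
Degrees of freedom = 3 − 1 = 2; critical value at α = 0.05 is 5.991.
Since 1.163 < 5.991, we fail to reject the null hypothesis — the data are consistent with the 12:3:1 ratio.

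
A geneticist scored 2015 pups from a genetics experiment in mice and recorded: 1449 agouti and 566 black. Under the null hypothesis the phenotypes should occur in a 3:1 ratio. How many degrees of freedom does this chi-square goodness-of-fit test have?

A goodness-of-fit test with 2 phenotype classes has df = 2 − 1 = 1.

1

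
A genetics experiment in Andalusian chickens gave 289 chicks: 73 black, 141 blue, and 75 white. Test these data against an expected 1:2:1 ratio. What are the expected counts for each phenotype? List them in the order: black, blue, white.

72.25, 144.5, 72.25

The 1:2:1 ratio has 4 parts, so with N = 289 the expected counts are:
  black: 289 × 1/4 = 72.25
  blue: 289 × 2/4 = 144.5
  white: 289 × 1/4 = 72.25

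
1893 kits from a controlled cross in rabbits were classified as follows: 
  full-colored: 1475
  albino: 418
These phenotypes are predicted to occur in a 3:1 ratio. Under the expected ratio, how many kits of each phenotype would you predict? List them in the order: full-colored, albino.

Total ratio parts = 4. Expected numbers out of 1893:
  full-colored: 1893 × 3/4 = 1419.75
  albino: 1893 × 1/4 = 473.25

1419.75, 473.25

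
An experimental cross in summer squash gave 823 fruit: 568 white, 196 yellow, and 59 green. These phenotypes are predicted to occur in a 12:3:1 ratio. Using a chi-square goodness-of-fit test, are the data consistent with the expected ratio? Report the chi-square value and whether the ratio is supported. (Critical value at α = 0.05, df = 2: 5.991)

16.303; not consistent

The 12:3:1 ratio has 16 parts, so with N = 823 the expected counts are:
  white: 823 × 12/16 = 617.25
  yellow: 823 × 3/16 = 154.3125
  green: 823 × 1/16 = 51.4375
χ² = Σ (O − E)² / E
  white: (568 − 617.25)² / 617.25 = 3.9296
  yellow: (196 − 154.3125)² / 154.3125 = 11.2619
  green: (59 − 51.4375)² / 51.4375 = 1.1119
χ² = 3.9296 + 11.2619 + 1.1119 = 16.3034 ≈ 16.303
Degrees of freedom = 3 − 1 = 2; critical value at α = 0.05 is 5.991.
Since 16.303 > 5.991, we reject the null hypothesis — the data do not fit the 12:3:1 ratio.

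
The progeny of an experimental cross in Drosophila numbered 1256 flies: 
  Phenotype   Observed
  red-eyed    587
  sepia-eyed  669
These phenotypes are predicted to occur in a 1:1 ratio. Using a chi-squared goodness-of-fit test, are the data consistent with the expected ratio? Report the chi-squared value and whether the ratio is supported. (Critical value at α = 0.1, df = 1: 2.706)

Total ratio parts = 2. Expected numbers out of 1256:
  red-eyed: 1256 × 1/2 = 628
  sepia-eyed: 1256 × 1/2 = 628
χ² = Σ (O − E)² / E
  red-eyed: (587 − 628)² / 628 = 2.6768
  sepia-eyed: (669 − 628)² / 628 = 2.6768
χ² = 2.6768 + 2.6768 = 5.3536 ≈ 5.354
Degrees of freedom = 2 − 1 = 1; critical value at α = 0.1 is 2.706.
Since 5.354 > 2.706, we reject the null hypothesis — the data do not fit the 1:1 ratio.

5.354; not consistent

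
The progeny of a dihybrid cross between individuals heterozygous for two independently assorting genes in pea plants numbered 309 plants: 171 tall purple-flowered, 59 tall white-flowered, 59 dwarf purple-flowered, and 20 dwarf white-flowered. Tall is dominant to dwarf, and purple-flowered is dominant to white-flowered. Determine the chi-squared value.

0.109

A dihybrid F₂ with independent assortment and complete dominance at both loci gives a 9:3:3:1 phenotypic ratio.
Under the 9:3:3:1 hypothesis (Σ ratio = 16, N = 309):
  tall purple-flowered: 309 × 9/16 = 173.8125
  tall white-flowered: 309 × 3/16 = 57.9375
  dwarf purple-flowered: 309 × 3/16 = 57.9375
  dwarf white-flowered: 309 × 1/16 = 19.3125
χ² = Σ (O − E)² / E
  tall purple-flowered: (171 − 173.8125)² / 173.8125 = 0.0455
  tall white-flowered: (59 − 57.9375)² / 57.9375 = 0.0195
  dwarf purple-flowered: (59 − 57.9375)² / 57.9375 = 0.0195
  dwarf white-flowered: (20 − 19.3125)² / 19.3125 = 0.0245
χ² = 0.0455 + 0.0195 + 0.0195 + 0.0245 = 0.109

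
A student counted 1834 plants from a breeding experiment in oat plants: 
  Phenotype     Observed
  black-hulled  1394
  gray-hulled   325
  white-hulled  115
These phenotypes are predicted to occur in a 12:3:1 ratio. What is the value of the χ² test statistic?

1.286

Expected counts for N = 1834 under a 12:3:1 ratio (total parts = 16):
  black-hulled: 1834 × 12/16 = 1375.5
  gray-hulled: 1834 × 3/16 = 343.875
  white-hulled: 1834 × 1/16 = 114.625
χ² = Σ (O − E)² / E
  black-hulled: (1394 − 1375.5)² / 1375.5 = 0.2488
  gray-hulled: (325 − 343.875)² / 343.875 = 1.0360
  white-hulled: (115 − 114.625)² / 114.625 = 0.0012
χ² = 0.2488 + 1.0360 + 0.0012 = 1.286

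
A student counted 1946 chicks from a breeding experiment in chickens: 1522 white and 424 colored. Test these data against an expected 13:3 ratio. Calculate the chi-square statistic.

Under the 13:3 hypothesis (Σ ratio = 16, N = 1946):
  white: 1946 × 13/16 = 1581.125
  colored: 1946 × 3/16 = 364.875
χ² = Σ (O − E)² / E
  white: (1522 − 1581.125)² / 1581.125 = 2.2109
  colored: (424 − 364.875)² / 364.875 = 9.5807
χ² = 2.2109 + 9.5807 = 11.7916 ≈ 11.792

11.792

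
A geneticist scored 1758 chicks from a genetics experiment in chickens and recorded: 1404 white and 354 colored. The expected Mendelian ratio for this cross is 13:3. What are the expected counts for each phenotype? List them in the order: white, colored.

Expected counts for N = 1758 under a 13:3 ratio (total parts = 16):
  white: 1758 × 13/16 = 1428.375
  colored: 1758 × 3/16 = 329.625

1428.375, 329.625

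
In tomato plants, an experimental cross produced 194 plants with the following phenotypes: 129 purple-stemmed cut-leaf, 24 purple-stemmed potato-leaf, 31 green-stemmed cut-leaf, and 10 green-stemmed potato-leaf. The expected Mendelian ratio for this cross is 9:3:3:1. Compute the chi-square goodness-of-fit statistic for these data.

Total ratio parts = 16. Expected numbers out of 194:
  purple-stemmed cut-leaf: 194 × 9/16 = 109.125
  purple-stemmed potato-leaf: 194 × 3/16 = 36.375
  green-stemmed cut-leaf: 194 × 3/16 = 36.375
  green-stemmed potato-leaf: 194 × 1/16 = 12.125
χ² = Σ (O − E)² / E
  purple-stemmed cut-leaf: (129 − 109.125)² / 109.125 = 3.6198
  purple-stemmed potato-leaf: (24 − 36.375)² / 36.375 = 4.2101
  green-stemmed cut-leaf: (31 − 36.375)² / 36.375 = 0.7942
  green-stemmed potato-leaf: (10 − 12.125)² / 12.125 = 0.3724
χ² = 3.6198 + 4.2101 + 0.7942 + 0.3724 = 8.9965 ≈ 8.997

8.997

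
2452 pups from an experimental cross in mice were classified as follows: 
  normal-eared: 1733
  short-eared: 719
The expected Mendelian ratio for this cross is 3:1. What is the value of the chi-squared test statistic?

Expected counts for N = 2452 under a 3:1 ratio (total parts = 4):
  normal-eared: 2452 × 3/4 = 1839
  short-eared: 2452 × 1/4 = 613
χ² = Σ (O − E)² / E
  normal-eared: (1733 − 1839)² / 1839 = 6.1098
  short-eared: (719 − 613)² / 613 = 18.3295
χ² = 6.1098 + 18.3295 = 24.4393 ≈ 24.439

24.439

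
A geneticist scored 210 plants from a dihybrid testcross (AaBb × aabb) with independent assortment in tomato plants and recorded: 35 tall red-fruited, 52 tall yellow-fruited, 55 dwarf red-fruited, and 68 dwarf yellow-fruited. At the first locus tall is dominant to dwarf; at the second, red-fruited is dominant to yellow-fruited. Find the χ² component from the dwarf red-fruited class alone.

A dihybrid testcross with independent assortment gives a 1:1:1:1 ratio.
Total ratio parts = 4. Expected numbers out of 210:
  tall red-fruited: 210 × 1/4 = 52.5
  tall yellow-fruited: 210 × 1/4 = 52.5
  dwarf red-fruited: 210 × 1/4 = 52.5
  dwarf yellow-fruited: 210 × 1/4 = 52.5
Contribution of dwarf red-fruited: (55 − 52.5)² / 52.5 = 0.1190

0.119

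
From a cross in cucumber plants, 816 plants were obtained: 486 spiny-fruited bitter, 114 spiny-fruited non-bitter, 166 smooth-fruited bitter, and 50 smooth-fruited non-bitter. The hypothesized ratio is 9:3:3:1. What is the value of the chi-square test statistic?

12.654

Total ratio parts = 16. Expected numbers out of 816:
  spiny-fruited bitter: 816 × 9/16 = 459
  spiny-fruited non-bitter: 816 × 3/16 = 153
  smooth-fruited bitter: 816 × 3/16 = 153
  smooth-fruited non-bitter: 816 × 1/16 = 51
χ² = Σ (O − E)² / E
  spiny-fruited bitter: (486 − 459)² / 459 = 1.5882
  spiny-fruited non-bitter: (114 − 153)² / 153 = 9.9412
  smooth-fruited bitter: (166 − 153)² / 153 = 1.1046
  smooth-fruited non-bitter: (50 − 51)² / 51 = 0.0196
χ² = 1.5882 + 9.9412 + 1.1046 + 0.0196 = 12.6536 ≈ 12.654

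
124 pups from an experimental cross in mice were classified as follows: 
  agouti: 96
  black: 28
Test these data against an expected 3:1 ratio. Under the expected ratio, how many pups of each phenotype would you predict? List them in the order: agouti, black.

Under the 3:1 hypothesis (Σ ratio = 4, N = 124):
  agouti: 124 × 3/4 = 93
  black: 124 × 1/4 = 31

93, 31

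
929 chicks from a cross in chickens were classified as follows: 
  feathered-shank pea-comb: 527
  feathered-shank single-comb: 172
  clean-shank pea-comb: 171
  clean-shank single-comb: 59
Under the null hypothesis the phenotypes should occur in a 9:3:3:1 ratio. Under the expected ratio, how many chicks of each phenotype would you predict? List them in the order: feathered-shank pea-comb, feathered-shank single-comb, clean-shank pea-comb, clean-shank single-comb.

522.5625, 174.1875, 174.1875, 58.0625

Expected counts for N = 929 under a 9:3:3:1 ratio (total parts = 16):
  feathered-shank pea-comb: 929 × 9/16 = 522.5625
  feathered-shank single-comb: 929 × 3/16 = 174.1875
  clean-shank pea-comb: 929 × 3/16 = 174.1875
  clean-shank single-comb: 929 × 1/16 = 58.0625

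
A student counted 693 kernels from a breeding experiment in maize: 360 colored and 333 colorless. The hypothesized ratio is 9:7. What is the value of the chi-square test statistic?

5.212

The 9:7 ratio has 16 parts, so with N = 693 the expected counts are:
  colored: 693 × 9/16 = 389.8125
  colorless: 693 × 7/16 = 303.1875
χ² = Σ (O − E)² / E
  colored: (360 − 389.8125)² / 389.8125 = 2.2800
  colorless: (333 − 303.1875)² / 303.1875 = 2.9315
χ² = 2.2800 + 2.9315 = 5.2115 ≈ 5.212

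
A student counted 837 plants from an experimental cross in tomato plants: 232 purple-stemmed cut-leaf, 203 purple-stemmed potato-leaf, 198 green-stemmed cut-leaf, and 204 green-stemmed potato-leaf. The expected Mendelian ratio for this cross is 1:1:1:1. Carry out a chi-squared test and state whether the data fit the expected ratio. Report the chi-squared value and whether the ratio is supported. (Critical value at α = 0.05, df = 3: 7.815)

3.397; consistent

The 1:1:1:1 ratio has 4 parts, so with N = 837 the expected counts are:
  purple-stemmed cut-leaf: 837 × 1/4 = 209.25
  purple-stemmed potato-leaf: 837 × 1/4 = 209.25
  green-stemmed cut-leaf: 837 × 1/4 = 209.25
  green-stemmed potato-leaf: 837 × 1/4 = 209.25
χ² = Σ (O − E)² / E
  purple-stemmed cut-leaf: (232 − 209.25)² / 209.25 = 2.4734
  purple-stemmed potato-leaf: (203 − 209.25)² / 209.25 = 0.1867
  green-stemmed cut-leaf: (198 − 209.25)² / 209.25 = 0.6048
  green-stemmed potato-leaf: (204 − 209.25)² / 209.25 = 0.1317
χ² = 2.4734 + 0.1867 + 0.6048 + 0.1317 = 3.3966 ≈ 3.397
Degrees of freedom = 4 − 1 = 3; critical value at α = 0.05 is 7.815.
Since 3.397 < 7.815, we fail to reject the null hypothesis — the data are consistent with the 1:1:1:1 ratio.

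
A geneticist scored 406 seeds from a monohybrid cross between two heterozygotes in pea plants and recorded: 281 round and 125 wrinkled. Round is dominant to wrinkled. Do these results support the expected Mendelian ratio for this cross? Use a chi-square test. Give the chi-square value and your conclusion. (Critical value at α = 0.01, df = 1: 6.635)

7.255; not consistent

For a monohybrid cross between heterozygotes with complete dominance, the expected phenotypic ratio is 3:1.
The 3:1 ratio has 4 parts, so with N = 406 the expected counts are:
  round: 406 × 3/4 = 304.5
  wrinkled: 406 × 1/4 = 101.5
χ² = Σ (O − E)² / E
  round: (281 − 304.5)² / 304.5 = 1.8136
  wrinkled: (125 − 101.5)² / 101.5 = 5.4409
χ² = 1.8136 + 5.4409 = 7.2545 ≈ 7.255
Degrees of freedom = 2 − 1 = 1; critical value at α = 0.01 is 6.635.
Since 7.255 > 6.635, we reject the null hypothesis — the data do not fit the 3:1 ratio.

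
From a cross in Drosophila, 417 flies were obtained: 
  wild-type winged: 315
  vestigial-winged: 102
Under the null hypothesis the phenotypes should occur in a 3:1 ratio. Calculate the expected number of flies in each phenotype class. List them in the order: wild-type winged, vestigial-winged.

312.75, 104.25

The 3:1 ratio has 4 parts, so with N = 417 the expected counts are:
  wild-type winged: 417 × 3/4 = 312.75
  vestigial-winged: 417 × 1/4 = 104.25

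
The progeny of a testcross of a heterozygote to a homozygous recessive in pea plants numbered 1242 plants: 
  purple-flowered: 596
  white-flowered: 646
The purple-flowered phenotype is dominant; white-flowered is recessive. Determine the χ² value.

2.013

A testcross of a heterozygote (Aa × aa) gives a 1:1 phenotypic ratio.
The 1:1 ratio has 2 parts, so with N = 1242 the expected counts are:
  purple-flowered: 1242 × 1/2 = 621
  white-flowered: 1242 × 1/2 = 621
χ² = Σ (O − E)² / E
  purple-flowered: (596 − 621)² / 621 = 1.0064
  white-flowered: (646 − 621)² / 621 = 1.0064
χ² = 1.0064 + 1.0064 = 2.0128 ≈ 2.013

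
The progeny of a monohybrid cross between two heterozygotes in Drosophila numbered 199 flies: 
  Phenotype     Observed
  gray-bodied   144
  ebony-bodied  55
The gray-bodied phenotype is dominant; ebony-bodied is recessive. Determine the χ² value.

For a monohybrid cross between heterozygotes with complete dominance, the expected phenotypic ratio is 3:1.
Under the 3:1 hypothesis (Σ ratio = 4, N = 199):
  gray-bodied: 199 × 3/4 = 149.25
  ebony-bodied: 199 × 1/4 = 49.75
χ² = Σ (O − E)² / E
  gray-bodied: (144 − 149.25)² / 149.25 = 0.1847
  ebony-bodied: (55 − 49.75)² / 49.75 = 0.5540
χ² = 0.1847 + 0.5540 = 0.7387 ≈ 0.739

0.739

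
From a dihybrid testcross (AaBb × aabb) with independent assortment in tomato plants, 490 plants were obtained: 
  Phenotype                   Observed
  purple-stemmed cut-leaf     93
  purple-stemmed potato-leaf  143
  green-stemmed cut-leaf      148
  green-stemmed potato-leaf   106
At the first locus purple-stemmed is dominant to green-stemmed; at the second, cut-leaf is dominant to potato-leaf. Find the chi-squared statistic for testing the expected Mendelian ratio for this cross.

A dihybrid testcross with independent assortment gives a 1:1:1:1 ratio.
Under the 1:1:1:1 hypothesis (Σ ratio = 4, N = 490):
  purple-stemmed cut-leaf: 490 × 1/4 = 122.5
  purple-stemmed potato-leaf: 490 × 1/4 = 122.5
  green-stemmed cut-leaf: 490 × 1/4 = 122.5
  green-stemmed potato-leaf: 490 × 1/4 = 122.5
χ² = Σ (O − E)² / E
  purple-stemmed cut-leaf: (93 − 122.5)² / 122.5 = 7.1041
  purple-stemmed potato-leaf: (143 − 122.5)² / 122.5 = 3.4306
  green-stemmed cut-leaf: (148 − 122.5)² / 122.5 = 5.3082
  green-stemmed potato-leaf: (106 − 122.5)² / 122.5 = 2.2224
χ² = 7.1041 + 3.4306 + 5.3082 + 2.2224 = 18.0653 ≈ 18.065

18.065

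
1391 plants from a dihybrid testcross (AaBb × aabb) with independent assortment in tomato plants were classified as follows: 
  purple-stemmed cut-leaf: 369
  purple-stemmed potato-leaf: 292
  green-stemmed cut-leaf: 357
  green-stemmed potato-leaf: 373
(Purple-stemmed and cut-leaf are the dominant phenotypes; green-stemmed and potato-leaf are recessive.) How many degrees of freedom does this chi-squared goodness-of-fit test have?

A dihybrid testcross with independent assortment gives a 1:1:1:1 ratio.
A goodness-of-fit test with 4 phenotype classes has df = 4 − 1 = 3.

3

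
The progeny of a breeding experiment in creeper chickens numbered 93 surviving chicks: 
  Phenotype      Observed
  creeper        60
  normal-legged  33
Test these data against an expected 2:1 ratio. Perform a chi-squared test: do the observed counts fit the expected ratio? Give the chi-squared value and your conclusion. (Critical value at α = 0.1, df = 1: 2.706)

Under the 2:1 hypothesis (Σ ratio = 3, N = 93):
  creeper: 93 × 2/3 = 62
  normal-legged: 93 × 1/3 = 31
χ² = Σ (O − E)² / E
  creeper: (60 − 62)² / 62 = 0.0645
  normal-legged: (33 − 31)² / 31 = 0.1290
χ² = 0.0645 + 0.1290 = 0.1935 ≈ 0.194
Degrees of freedom = 2 − 1 = 1; critical value at α = 0.1 is 2.706.
Since 0.194 < 2.706, we fail to reject the null hypothesis — the data are consistent with the 2:1 ratio.

0.194; consistent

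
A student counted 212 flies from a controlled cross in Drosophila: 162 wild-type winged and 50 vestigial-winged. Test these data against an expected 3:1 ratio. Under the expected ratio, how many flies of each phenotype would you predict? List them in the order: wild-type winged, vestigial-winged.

159, 53

Under the 3:1 hypothesis (Σ ratio = 4, N = 212):
  wild-type winged: 212 × 3/4 = 159
  vestigial-winged: 212 × 1/4 = 53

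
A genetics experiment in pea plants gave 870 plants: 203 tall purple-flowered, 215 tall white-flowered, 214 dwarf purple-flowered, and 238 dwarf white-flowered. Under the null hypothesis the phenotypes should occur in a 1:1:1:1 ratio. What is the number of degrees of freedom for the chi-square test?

3

A goodness-of-fit test with 4 phenotype classes has df = 4 − 1 = 3.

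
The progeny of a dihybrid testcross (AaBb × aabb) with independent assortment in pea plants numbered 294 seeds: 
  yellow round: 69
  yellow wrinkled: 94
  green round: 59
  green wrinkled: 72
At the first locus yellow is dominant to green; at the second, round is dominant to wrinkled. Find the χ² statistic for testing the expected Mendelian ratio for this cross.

8.884

A dihybrid testcross with independent assortment gives a 1:1:1:1 ratio.
Under the 1:1:1:1 hypothesis (Σ ratio = 4, N = 294):
  yellow round: 294 × 1/4 = 73.5
  yellow wrinkled: 294 × 1/4 = 73.5
  green round: 294 × 1/4 = 73.5
  green wrinkled: 294 × 1/4 = 73.5
χ² = Σ (O − E)² / E
  yellow round: (69 − 73.5)² / 73.5 = 0.2755
  yellow wrinkled: (94 − 73.5)² / 73.5 = 5.7177
  green round: (59 − 73.5)² / 73.5 = 2.8605
  green wrinkled: (72 − 73.5)² / 73.5 = 0.0306
χ² = 0.2755 + 5.7177 + 2.8605 + 0.0306 = 8.8843 ≈ 8.884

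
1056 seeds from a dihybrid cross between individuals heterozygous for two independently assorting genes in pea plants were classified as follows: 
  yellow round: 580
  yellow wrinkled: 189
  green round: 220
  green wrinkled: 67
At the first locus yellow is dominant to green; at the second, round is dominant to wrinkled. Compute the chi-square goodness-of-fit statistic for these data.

A dihybrid F₂ with independent assortment and complete dominance at both loci gives a 9:3:3:1 phenotypic ratio.
Total ratio parts = 16. Expected numbers out of 1056:
  yellow round: 1056 × 9/16 = 594
  yellow wrinkled: 1056 × 3/16 = 198
  green round: 1056 × 3/16 = 198
  green wrinkled: 1056 × 1/16 = 66
χ² = Σ (O − E)² / E
  yellow round: (580 − 594)² / 594 = 0.3300
  yellow wrinkled: (189 − 198)² / 198 = 0.4091
  green round: (220 − 198)² / 198 = 2.4444
  green wrinkled: (67 − 66)² / 66 = 0.0152
χ² = 0.3300 + 0.4091 + 2.4444 + 0.0152 = 3.1987 ≈ 3.199

3.199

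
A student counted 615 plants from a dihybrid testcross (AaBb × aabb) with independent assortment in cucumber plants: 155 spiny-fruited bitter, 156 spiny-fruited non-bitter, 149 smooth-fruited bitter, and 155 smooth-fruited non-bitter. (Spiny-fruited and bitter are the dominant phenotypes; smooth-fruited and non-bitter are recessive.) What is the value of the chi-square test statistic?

A dihybrid testcross with independent assortment gives a 1:1:1:1 ratio.
Expected counts for N = 615 under a 1:1:1:1 ratio (total parts = 4):
  spiny-fruited bitter: 615 × 1/4 = 153.75
  spiny-fruited non-bitter: 615 × 1/4 = 153.75
  smooth-fruited bitter: 615 × 1/4 = 153.75
  smooth-fruited non-bitter: 615 × 1/4 = 153.75
χ² = Σ (O − E)² / E
  spiny-fruited bitter: (155 − 153.75)² / 153.75 = 0.0102
  spiny-fruited non-bitter: (156 − 153.75)² / 153.75 = 0.0329
  smooth-fruited bitter: (149 − 153.75)² / 153.75 = 0.1467
  smooth-fruited non-bitter: (155 − 153.75)² / 153.75 = 0.0102
χ² = 0.0102 + 0.0329 + 0.1467 + 0.0102 = 0.200

0.200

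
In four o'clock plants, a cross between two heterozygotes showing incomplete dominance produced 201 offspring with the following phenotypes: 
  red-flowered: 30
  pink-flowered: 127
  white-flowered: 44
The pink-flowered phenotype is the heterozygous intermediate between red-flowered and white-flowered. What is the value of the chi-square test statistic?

With incomplete dominance, a heterozygote × heterozygote cross gives a 1:2:1 phenotypic ratio.
Under the 1:2:1 hypothesis (Σ ratio = 4, N = 201):
  red-flowered: 201 × 1/4 = 50.25
  pink-flowered: 201 × 2/4 = 100.5
  white-flowered: 201 × 1/4 = 50.25
χ² = Σ (O − E)² / E
  red-flowered: (30 − 50.25)² / 50.25 = 8.1604
  pink-flowered: (127 − 100.5)² / 100.5 = 6.9876
  white-flowered: (44 − 50.25)² / 50.25 = 0.7774
χ² = 8.1604 + 6.9876 + 0.7774 = 15.9254 ≈ 15.925

15.925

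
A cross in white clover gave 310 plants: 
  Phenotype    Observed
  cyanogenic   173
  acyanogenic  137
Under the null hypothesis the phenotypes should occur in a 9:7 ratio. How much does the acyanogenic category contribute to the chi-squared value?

0.014

Expected counts for N = 310 under a 9:7 ratio (total parts = 16):
  cyanogenic: 310 × 9/16 = 174.375
  acyanogenic: 310 × 7/16 = 135.625
Contribution of acyanogenic: (137 − 135.625)² / 135.625 = 0.0139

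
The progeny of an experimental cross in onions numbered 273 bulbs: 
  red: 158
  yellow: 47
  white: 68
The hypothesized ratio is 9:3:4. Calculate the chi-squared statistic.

Expected counts for N = 273 under a 9:3:4 ratio (total parts = 16):
  red: 273 × 9/16 = 153.5625
  yellow: 273 × 3/16 = 51.1875
  white: 273 × 4/16 = 68.25
χ² = Σ (O − E)² / E
  red: (158 − 153.5625)² / 153.5625 = 0.1282
  yellow: (47 − 51.1875)² / 51.1875 = 0.3426
  white: (68 − 68.25)² / 68.25 = 0.0009
χ² = 0.1282 + 0.3426 + 0.0009 = 0.4717 ≈ 0.472

0.472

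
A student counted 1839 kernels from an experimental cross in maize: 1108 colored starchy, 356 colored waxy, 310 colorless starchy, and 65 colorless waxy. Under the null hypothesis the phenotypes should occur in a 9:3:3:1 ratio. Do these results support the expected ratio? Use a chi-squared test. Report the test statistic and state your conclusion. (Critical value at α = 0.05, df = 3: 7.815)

30.806; not consistent

Expected counts for N = 1839 under a 9:3:3:1 ratio (total parts = 16):
  colored starchy: 1839 × 9/16 = 1034.4375
  colored waxy: 1839 × 3/16 = 344.8125
  colorless starchy: 1839 × 3/16 = 344.8125
  colorless waxy: 1839 × 1/16 = 114.9375
χ² = Σ (O − E)² / E
  colored starchy: (1108 − 1034.4375)² / 1034.4375 = 5.2313
  colored waxy: (356 − 344.8125)² / 344.8125 = 0.3630
  colorless starchy: (310 − 344.8125)² / 344.8125 = 3.5147
  colorless waxy: (65 − 114.9375)² / 114.9375 = 21.6966
χ² = 5.2313 + 0.3630 + 3.5147 + 21.6966 = 30.8056 ≈ 30.806
Degrees of freedom = 4 − 1 = 3; critical value at α = 0.05 is 7.815.
Since 30.806 > 7.815, we reject the null hypothesis — the data do not fit the 9:3:3:1 ratio.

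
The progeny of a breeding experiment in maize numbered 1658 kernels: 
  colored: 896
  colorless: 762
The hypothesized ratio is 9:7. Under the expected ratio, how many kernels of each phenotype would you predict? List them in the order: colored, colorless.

932.625, 725.375

Total ratio parts = 16. Expected numbers out of 1658:
  colored: 1658 × 9/16 = 932.625
  colorless: 1658 × 7/16 = 725.375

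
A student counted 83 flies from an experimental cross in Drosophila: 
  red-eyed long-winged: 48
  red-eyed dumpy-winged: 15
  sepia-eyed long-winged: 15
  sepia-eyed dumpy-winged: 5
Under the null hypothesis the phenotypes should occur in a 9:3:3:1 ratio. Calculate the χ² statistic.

Expected counts for N = 83 under a 9:3:3:1 ratio (total parts = 16):
  red-eyed long-winged: 83 × 9/16 = 46.6875
  red-eyed dumpy-winged: 83 × 3/16 = 15.5625
  sepia-eyed long-winged: 83 × 3/16 = 15.5625
  sepia-eyed dumpy-winged: 83 × 1/16 = 5.1875
χ² = Σ (O − E)² / E
  red-eyed long-winged: (48 − 46.6875)² / 46.6875 = 0.0369
  red-eyed dumpy-winged: (15 − 15.5625)² / 15.5625 = 0.0203
  sepia-eyed long-winged: (15 − 15.5625)² / 15.5625 = 0.0203
  sepia-eyed dumpy-winged: (5 − 5.1875)² / 5.1875 = 0.0068
χ² = 0.0369 + 0.0203 + 0.0203 + 0.0068 = 0.0843 ≈ 0.084

0.084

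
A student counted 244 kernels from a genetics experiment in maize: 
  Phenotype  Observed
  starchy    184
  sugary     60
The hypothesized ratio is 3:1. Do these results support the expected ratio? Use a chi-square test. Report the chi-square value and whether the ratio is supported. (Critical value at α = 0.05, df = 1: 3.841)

0.022; consistent

Total ratio parts = 4. Expected numbers out of 244:
  starchy: 244 × 3/4 = 183
  sugary: 244 × 1/4 = 61
χ² = Σ (O − E)² / E
  starchy: (184 − 183)² / 183 = 0.0055
  sugary: (60 − 61)² / 61 = 0.0164
χ² = 0.0055 + 0.0164 = 0.0219 ≈ 0.022
Degrees of freedom = 2 − 1 = 1; critical value at α = 0.05 is 3.841.
Since 0.022 < 3.841, we fail to reject the null hypothesis — the data are consistent with the 3:1 ratio.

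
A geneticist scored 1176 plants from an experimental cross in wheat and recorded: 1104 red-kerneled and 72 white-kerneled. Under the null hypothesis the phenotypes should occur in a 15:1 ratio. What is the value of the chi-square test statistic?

0.033

Total ratio parts = 16. Expected numbers out of 1176:
  red-kerneled: 1176 × 15/16 = 1102.5
  white-kerneled: 1176 × 1/16 = 73.5
χ² = Σ (O − E)² / E
  red-kerneled: (1104 − 1102.5)² / 1102.5 = 0.0020
  white-kerneled: (72 − 73.5)² / 73.5 = 0.0306
χ² = 0.0020 + 0.0306 = 0.0326 ≈ 0.033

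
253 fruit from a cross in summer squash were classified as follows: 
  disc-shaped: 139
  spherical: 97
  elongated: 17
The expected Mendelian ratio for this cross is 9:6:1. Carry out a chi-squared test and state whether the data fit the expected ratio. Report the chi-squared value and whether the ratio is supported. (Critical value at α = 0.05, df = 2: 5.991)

Under the 9:6:1 hypothesis (Σ ratio = 16, N = 253):
  disc-shaped: 253 × 9/16 = 142.3125
  spherical: 253 × 6/16 = 94.875
  elongated: 253 × 1/16 = 15.8125
χ² = Σ (O − E)² / E
  disc-shaped: (139 − 142.3125)² / 142.3125 = 0.0771
  spherical: (97 − 94.875)² / 94.875 = 0.0476
  elongated: (17 − 15.8125)² / 15.8125 = 0.0892
χ² = 0.0771 + 0.0476 + 0.0892 = 0.2139 ≈ 0.214
Degrees of freedom = 3 − 1 = 2; critical value at α = 0.05 is 5.991.
Since 0.214 < 5.991, we fail to reject the null hypothesis — the data are consistent with the 9:6:1 ratio.

0.214; consistent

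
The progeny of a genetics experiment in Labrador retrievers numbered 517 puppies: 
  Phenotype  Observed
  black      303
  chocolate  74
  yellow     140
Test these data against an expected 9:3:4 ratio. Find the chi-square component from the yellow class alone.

Expected counts for N = 517 under a 9:3:4 ratio (total parts = 16):
  black: 517 × 9/16 = 290.8125
  chocolate: 517 × 3/16 = 96.9375
  yellow: 517 × 4/16 = 129.25
Contribution of yellow: (140 − 129.25)² / 129.25 = 0.8941

0.894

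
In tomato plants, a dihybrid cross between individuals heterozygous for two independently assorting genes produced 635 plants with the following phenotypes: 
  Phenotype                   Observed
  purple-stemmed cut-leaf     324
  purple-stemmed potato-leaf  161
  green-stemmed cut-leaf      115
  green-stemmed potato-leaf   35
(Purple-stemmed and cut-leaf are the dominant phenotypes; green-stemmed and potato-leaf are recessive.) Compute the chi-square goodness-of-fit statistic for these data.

A dihybrid F₂ with independent assortment and complete dominance at both loci gives a 9:3:3:1 phenotypic ratio.
Expected counts for N = 635 under a 9:3:3:1 ratio (total parts = 16):
  purple-stemmed cut-leaf: 635 × 9/16 = 357.1875
  purple-stemmed potato-leaf: 635 × 3/16 = 119.0625
  green-stemmed cut-leaf: 635 × 3/16 = 119.0625
  green-stemmed potato-leaf: 635 × 1/16 = 39.6875
χ² = Σ (O − E)² / E
  purple-stemmed cut-leaf: (324 − 357.1875)² / 357.1875 = 3.0836
  purple-stemmed potato-leaf: (161 − 119.0625)² / 119.0625 = 14.7717
  green-stemmed cut-leaf: (115 − 119.0625)² / 119.0625 = 0.1386
  green-stemmed potato-leaf: (35 − 39.6875)² / 39.6875 = 0.5536
χ² = 3.0836 + 14.7717 + 0.1386 + 0.5536 = 18.5475 ≈ 18.548

18.548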